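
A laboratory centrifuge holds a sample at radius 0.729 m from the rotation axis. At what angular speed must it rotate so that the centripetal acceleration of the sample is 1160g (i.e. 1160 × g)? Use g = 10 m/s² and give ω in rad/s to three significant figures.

126 rad/s

Centripetal acceleration a_c = ω²r. Setting ω²r = 1160g:
ω = √(1160g / r) = √(1160 × 10.0 / 0.729) = √15910 = 126.1 rad/s.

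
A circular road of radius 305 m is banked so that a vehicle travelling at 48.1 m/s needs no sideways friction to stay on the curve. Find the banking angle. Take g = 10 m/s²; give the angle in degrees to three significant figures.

For a frictionless banked turn: horizontally N sinθ = mv²/r and vertically N cosθ = mg.
Dividing: tanθ = v²/(r g) = (48.1)²/(305 × 10.0) = 2314/3050 = 0.7586.
θ = arctan(0.7586) = 37.18°.

37.2°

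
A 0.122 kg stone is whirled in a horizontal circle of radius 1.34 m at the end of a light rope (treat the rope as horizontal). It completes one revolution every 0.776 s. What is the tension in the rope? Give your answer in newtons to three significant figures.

v = 2πr/T = 2π × 1.34/0.776 = 10.85 m/s.
The tension is the only horizontal force, so it supplies the full centripetal force: T = m v²/r = 0.122 × (10.85)²/1.34 = 0.122 × 117.7/1.34 = 10.72 N.

10.7 N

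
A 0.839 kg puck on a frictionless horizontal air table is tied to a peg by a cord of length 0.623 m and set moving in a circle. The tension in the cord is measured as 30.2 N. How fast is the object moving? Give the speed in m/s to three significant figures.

T = m v²/r ⇒ v = √(T r / m) = √(30.2 × 0.623 / 0.839) = √22.43 = 4.736 m/s.

4.74 m/s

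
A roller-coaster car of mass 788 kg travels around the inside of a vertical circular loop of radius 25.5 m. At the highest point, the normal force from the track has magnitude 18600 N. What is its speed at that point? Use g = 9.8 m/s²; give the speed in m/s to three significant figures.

At the top, N + mg = mv²/r, so v = √(r(N/m + g)) = √(25.5 × (18600/788 + 9.8)) = √(25.5 × 33.40) = √851.8 = 29.19 m/s.

29.2 m/s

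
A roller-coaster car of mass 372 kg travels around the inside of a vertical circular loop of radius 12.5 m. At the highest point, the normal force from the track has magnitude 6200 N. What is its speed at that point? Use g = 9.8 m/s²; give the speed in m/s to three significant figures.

At the top, N + mg = mv²/r, so v = √(r(N/m + g)) = √(12.5 × (6200/372 + 9.8)) = √(12.5 × 26.47) = √330.8 = 18.19 m/s.

18.2 m/s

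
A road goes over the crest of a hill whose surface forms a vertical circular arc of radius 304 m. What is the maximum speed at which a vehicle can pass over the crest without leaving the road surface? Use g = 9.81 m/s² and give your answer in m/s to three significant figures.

54.6 m/s

At the crest the centre of the circle is below the vehicle, so the net downward (centripetal) force is mg − N = mv²/r.
The vehicle leaves the road when N → 0, giving v_max = √(g r) = √(9.81 × 304) = 54.61 m/s.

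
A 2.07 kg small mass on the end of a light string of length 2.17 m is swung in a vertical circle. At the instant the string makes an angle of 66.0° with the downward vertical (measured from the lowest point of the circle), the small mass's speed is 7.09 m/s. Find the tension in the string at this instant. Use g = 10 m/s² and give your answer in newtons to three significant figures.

56.4 N

Take the radial direction toward the centre of the circle as positive. The component of the weight along the string toward the centre is −mg cos φ (φ measured from the bottom), so Newton's second law along the string gives T − mg cos φ = m v²/r.
cos 66.0° = 0.4067, so T = m(v²/r + g cos φ) = 2.07 × ((7.09)²/2.17 + 10.0 × 0.4067) = 2.07 × (23.17 + (4.067)) = 2.07 × 27.23 = 56.37 N.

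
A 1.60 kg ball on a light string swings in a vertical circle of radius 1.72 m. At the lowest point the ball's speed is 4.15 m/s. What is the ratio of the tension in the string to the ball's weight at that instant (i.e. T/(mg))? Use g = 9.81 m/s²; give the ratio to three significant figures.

At the bottom, T − mg = mv²/r, so T = m(v²/r + g) and T/(mg) = v²/(rg) + 1 = (4.15)²/(1.72 × 9.81) + 1 = 1.021 + 1 = 2.021.

2.02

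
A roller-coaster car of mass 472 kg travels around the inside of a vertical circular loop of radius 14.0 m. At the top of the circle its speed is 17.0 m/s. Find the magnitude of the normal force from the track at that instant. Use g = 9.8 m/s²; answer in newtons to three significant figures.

5120 N

At the top, both N and the weight mg point inward (toward the centre), so N + mg = mv²/r.
N = m(v²/r − g) = 472 × ((17.0)²/14.0 − 9.8) = 472 × (20.64 − 9.8) = 472 × 10.84 = 5118 N.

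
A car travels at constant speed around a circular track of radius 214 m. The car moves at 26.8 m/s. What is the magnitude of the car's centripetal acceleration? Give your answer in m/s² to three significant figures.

3.36 m/s²

a_c = v²/r = (26.80)²/214 = 718.2/214 = 3.356 m/s².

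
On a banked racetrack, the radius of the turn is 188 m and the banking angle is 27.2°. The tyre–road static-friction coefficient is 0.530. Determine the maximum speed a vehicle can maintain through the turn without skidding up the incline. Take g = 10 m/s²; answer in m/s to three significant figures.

At the maximum speed, friction acts down the slope at its limiting value f = μN. Radially (horizontal, toward centre): N sinθ + μN cosθ = mv²/r. Vertically: N cosθ − μN sinθ = mg.
Dividing: v² = r g (sinθ + μcosθ)/(cosθ − μsinθ).
sinθ + μcosθ = 0.4571 + 0.530×0.8894 = 0.9285; cosθ − μsinθ = 0.8894 − 0.530×0.4571 = 0.6472.
v² = 188 × 10.0 × 0.9285/0.6472 = 2697 m²/s², so v = 51.94 m/s.

51.9 m/s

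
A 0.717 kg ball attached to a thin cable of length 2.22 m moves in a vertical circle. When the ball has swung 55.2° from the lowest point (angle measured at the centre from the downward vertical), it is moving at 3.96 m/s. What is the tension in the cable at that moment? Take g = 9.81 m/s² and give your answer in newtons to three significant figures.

Take the radial direction toward the centre of the circle as positive. The component of the weight along the string toward the centre is −mg cos φ (φ measured from the bottom), so Newton's second law along the string gives T − mg cos φ = m v²/r.
cos 55.2° = 0.5707, so T = m(v²/r + g cos φ) = 0.717 × ((3.96)²/2.22 + 9.81 × 0.5707) = 0.717 × (7.064 + (5.599)) = 0.717 × 12.66 = 9.079 N.

9.08 N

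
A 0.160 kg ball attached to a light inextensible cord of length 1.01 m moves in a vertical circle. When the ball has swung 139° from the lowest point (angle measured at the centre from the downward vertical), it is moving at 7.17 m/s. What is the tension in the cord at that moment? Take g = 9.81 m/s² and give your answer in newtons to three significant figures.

6.96 N

Take the radial direction toward the centre of the circle as positive. The component of the weight along the string toward the centre is −mg cos φ (φ measured from the bottom), so Newton's second law along the string gives T − mg cos φ = m v²/r.
cos 139° = -0.7547, so T = m(v²/r + g cos φ) = 0.160 × ((7.17)²/1.01 + 9.81 × -0.7547) = 0.160 × (50.90 + (-7.404)) = 0.160 × 43.50 = 6.959 N.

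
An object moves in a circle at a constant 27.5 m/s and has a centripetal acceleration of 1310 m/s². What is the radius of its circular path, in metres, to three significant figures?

a_c = v²/r ⇒ r = v²/a_c = (27.5)²/1310 = 756.2/1310 = 0.5773 m.

0.577 m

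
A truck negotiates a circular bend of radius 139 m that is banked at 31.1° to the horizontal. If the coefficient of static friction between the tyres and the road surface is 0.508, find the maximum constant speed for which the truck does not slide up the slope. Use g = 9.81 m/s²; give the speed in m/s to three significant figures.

At the maximum speed, friction acts down the slope at its limiting value f = μN. Radially (horizontal, toward centre): N sinθ + μN cosθ = mv²/r. Vertically: N cosθ − μN sinθ = mg.
Dividing: v² = r g (sinθ + μcosθ)/(cosθ − μsinθ).
sinθ + μcosθ = 0.5165 + 0.508×0.8563 = 0.9515; cosθ − μsinθ = 0.8563 − 0.508×0.5165 = 0.5939.
v² = 139 × 9.81 × 0.9515/0.5939 = 2185 m²/s², so v = 46.74 m/s.

46.7 m/s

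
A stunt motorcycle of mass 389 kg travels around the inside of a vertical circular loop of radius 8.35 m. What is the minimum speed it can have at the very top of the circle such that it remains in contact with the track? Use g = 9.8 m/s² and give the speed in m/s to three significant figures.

At the highest point the centre is directly below, so both the weight and N act inward: N + mg = mv²/r.
At minimum speed N → 0, so mg = mv_min²/r ⇒ v_min = √(g r) = √(9.8 × 8.35) = 9.046 m/s.

9.05 m/s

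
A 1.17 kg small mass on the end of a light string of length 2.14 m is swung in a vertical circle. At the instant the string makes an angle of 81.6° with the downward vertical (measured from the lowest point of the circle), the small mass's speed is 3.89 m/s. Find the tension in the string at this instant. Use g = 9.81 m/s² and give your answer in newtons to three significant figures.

Take the radial direction toward the centre of the circle as positive. The component of the weight along the string toward the centre is −mg cos φ (φ measured from the bottom), so Newton's second law along the string gives T − mg cos φ = m v²/r.
cos 81.6° = 0.1461, so T = m(v²/r + g cos φ) = 1.17 × ((3.89)²/2.14 + 9.81 × 0.1461) = 1.17 × (7.071 + (1.433)) = 1.17 × 8.504 = 9.950 N.

9.95 N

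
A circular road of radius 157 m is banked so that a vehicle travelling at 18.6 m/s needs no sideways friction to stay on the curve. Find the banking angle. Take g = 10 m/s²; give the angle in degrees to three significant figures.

For a frictionless banked turn: horizontally N sinθ = mv²/r and vertically N cosθ = mg.
Dividing: tanθ = v²/(r g) = (18.6)²/(157 × 10.0) = 346.0/1570 = 0.2204.
θ = arctan(0.2204) = 12.43°.

12.4°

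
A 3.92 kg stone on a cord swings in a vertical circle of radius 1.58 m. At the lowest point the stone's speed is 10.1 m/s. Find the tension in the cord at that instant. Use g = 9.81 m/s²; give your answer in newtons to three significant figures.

292 N

At the lowest point, T points up (toward the centre) and the weight mg points down (away from the centre), so the net inward force is T − mg = mv²/r.
T = m(v²/r + g) = 3.92 × ((10.1)²/1.58 + 9.81) = 3.92 × (64.56 + 9.81) = 3.92 × 74.37 = 291.5 N.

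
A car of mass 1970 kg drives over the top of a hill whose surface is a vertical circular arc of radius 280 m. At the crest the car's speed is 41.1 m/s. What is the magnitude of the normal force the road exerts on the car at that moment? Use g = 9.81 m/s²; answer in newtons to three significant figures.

7440 N

At the crest the centripetal acceleration points downward (toward the centre of the arc), so mg − N = mv²/r.
N = m(g − v²/r) = 1970 × (9.81 − (41.1)²/280) = 1970 × (9.81 − 6.033) = 1970 × 3.777 = 7441 N.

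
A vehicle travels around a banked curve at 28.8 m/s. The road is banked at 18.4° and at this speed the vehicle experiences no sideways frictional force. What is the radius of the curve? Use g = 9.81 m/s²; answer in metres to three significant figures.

254 m

Frictionless banking: tanθ = v²/(rg), so r = v²/(g tanθ).
r = (28.8)²/(9.81 × tan 18.4°) = 829.4/(9.81 × 0.3327) = 829.4/3.263 = 254.2 m.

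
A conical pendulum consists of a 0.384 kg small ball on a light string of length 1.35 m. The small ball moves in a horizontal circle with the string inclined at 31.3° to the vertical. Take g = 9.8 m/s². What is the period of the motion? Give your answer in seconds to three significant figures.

2.16 s

r = L sinθ = 0.7014 m. From T sinθ = mω²r and T cosθ = mg: tanθ = ω²r/g, so ω² = g tanθ / r = g/(L cosθ).
ω = √(g/(L cosθ)) = √(9.8/(1.35 × 0.8545)) = √8.496 = 2.915 rad/s.
Period = 2π/ω = 2.156 s.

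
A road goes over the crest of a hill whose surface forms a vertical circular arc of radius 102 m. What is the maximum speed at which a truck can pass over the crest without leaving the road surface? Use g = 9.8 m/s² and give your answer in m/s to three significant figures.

At the crest the centre of the circle is below the truck, so the net downward (centripetal) force is mg − N = mv²/r.
The truck leaves the road when N → 0, giving v_max = √(g r) = √(9.8 × 102) = 31.62 m/s.

31.6 m/s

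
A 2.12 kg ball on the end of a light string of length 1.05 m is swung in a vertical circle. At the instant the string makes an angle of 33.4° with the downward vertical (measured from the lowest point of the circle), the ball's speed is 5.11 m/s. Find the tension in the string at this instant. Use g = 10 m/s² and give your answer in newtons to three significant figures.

70.4 N

Take the radial direction toward the centre of the circle as positive. The component of the weight along the string toward the centre is −mg cos φ (φ measured from the bottom), so Newton's second law along the string gives T − mg cos φ = m v²/r.
cos 33.4° = 0.8348, so T = m(v²/r + g cos φ) = 2.12 × ((5.11)²/1.05 + 10.0 × 0.8348) = 2.12 × (24.87 + (8.348)) = 2.12 × 33.22 = 70.42 N.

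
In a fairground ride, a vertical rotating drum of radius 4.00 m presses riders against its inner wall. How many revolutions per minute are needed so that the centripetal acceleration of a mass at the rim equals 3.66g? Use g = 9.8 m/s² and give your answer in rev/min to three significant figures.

28.6 rev/min

Require ω²r = 3.66g, so ω = √(3.66 × 9.8/4.00) = 2.994 rad/s.
In rev/min: ω × 60/(2π) = 2.994 × 60/(2π) = 28.60 rev/min.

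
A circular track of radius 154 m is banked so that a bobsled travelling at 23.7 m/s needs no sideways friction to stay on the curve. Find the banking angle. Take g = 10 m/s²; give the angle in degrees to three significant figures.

For a frictionless banked turn: horizontally N sinθ = mv²/r and vertically N cosθ = mg.
Dividing: tanθ = v²/(r g) = (23.7)²/(154 × 10.0) = 561.7/1540 = 0.3647.
θ = arctan(0.3647) = 20.04°.

20.0°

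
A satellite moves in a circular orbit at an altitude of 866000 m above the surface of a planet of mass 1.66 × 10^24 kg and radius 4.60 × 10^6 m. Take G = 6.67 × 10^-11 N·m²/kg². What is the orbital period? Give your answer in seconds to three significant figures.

r = R + h = 4.60 × 10^6 + 866000 = 5.466 × 10^6 m. Gravity provides the centripetal force: G M m / r² = m v² / r ⇒ v = √(GM/r) = 4501 m/s.
T = 2πr/v = 2π × 5.466 × 10^6 / 4501 = 7631 s.

7630 s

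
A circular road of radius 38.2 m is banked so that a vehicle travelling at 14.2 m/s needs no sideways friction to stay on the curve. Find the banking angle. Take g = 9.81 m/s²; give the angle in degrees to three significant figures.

28.3°

With no friction, the horizontal component of the normal force provides the centripetal force: N sinθ = mv²/r, while N cosθ = mg vertically.
Dividing: tanθ = v²/(r g) = (14.2)²/(38.2 × 9.81) = 201.6/374.7 = 0.5381.
θ = arctan(0.5381) = 28.28°.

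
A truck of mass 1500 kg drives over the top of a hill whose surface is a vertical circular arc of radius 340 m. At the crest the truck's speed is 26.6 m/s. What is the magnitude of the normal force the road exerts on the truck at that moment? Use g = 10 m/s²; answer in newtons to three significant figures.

At the crest the centripetal acceleration points downward (toward the centre of the arc), so mg − N = mv²/r.
N = m(g − v²/r) = 1500 × (10.0 − (26.6)²/340) = 1500 × (10.0 − 2.081) = 1500 × 7.919 = 11880 N.

11900 N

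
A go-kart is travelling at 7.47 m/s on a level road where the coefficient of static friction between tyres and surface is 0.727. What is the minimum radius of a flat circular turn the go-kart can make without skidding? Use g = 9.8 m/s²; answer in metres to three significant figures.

At the limit, μ_s m g = m v²/r, so r_min = v²/(μ_s g) = (7.47)²/(0.727 × 9.8) = 55.80/7.125 = 7.832 m.

7.83 m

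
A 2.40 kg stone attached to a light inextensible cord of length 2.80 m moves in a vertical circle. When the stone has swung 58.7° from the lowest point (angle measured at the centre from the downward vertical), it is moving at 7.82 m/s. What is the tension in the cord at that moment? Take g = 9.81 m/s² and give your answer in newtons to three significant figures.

Take the radial direction toward the centre of the circle as positive. The component of the weight along the string toward the centre is −mg cos φ (φ measured from the bottom), so Newton's second law along the string gives T − mg cos φ = m v²/r.
cos 58.7° = 0.5195, so T = m(v²/r + g cos φ) = 2.40 × ((7.82)²/2.80 + 9.81 × 0.5195) = 2.40 × (21.84 + (5.096)) = 2.40 × 26.94 = 64.65 N.

64.6 N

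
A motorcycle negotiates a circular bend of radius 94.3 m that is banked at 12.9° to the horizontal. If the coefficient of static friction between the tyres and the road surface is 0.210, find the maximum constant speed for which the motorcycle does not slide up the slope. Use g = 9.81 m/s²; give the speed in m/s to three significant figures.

At the maximum speed, friction acts down the slope at its limiting value f = μN. Radially (horizontal, toward centre): N sinθ + μN cosθ = mv²/r. Vertically: N cosθ − μN sinθ = mg.
Dividing: v² = r g (sinθ + μcosθ)/(cosθ − μsinθ).
sinθ + μcosθ = 0.2233 + 0.210×0.9748 = 0.4279; cosθ − μsinθ = 0.9748 − 0.210×0.2233 = 0.9279.
v² = 94.3 × 9.81 × 0.4279/0.9279 = 426.7 m²/s², so v = 20.66 m/s.

20.7 m/s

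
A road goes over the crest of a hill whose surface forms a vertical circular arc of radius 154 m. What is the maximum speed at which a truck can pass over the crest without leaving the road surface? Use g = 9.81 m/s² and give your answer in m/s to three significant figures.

38.9 m/s

At the crest the centre of the circle is below the truck, so the net downward (centripetal) force is mg − N = mv²/r.
The truck leaves the road when N → 0, giving v_max = √(g r) = √(9.81 × 154) = 38.87 m/s.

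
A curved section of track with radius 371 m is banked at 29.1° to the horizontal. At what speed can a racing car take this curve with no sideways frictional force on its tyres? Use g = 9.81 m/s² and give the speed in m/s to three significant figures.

45.0 m/s

On a frictionless banked curve, N sinθ = mv²/r and N cosθ = mg, so tanθ = v²/(rg).
v = √(r g tanθ) = √(371 × 9.81 × tan 29.1°) = √(371 × 9.81 × 0.5566) = √2026 = 45.01 m/s.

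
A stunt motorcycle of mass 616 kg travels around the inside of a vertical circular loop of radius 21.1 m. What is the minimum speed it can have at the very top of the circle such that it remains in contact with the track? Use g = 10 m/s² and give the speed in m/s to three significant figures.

At the top, both weight mg and N point toward the centre: N + mg = mv²/r.
At minimum speed N → 0, so mg = mv_min²/r ⇒ v_min = √(g r) = √(10.0 × 21.1) = 14.53 m/s.

14.5 m/s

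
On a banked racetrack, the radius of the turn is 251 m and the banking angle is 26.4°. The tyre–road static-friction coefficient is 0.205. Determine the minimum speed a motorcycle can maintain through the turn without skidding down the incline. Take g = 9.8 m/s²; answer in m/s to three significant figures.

At the minimum speed, friction acts up the slope at its limiting value f = μN. Radially (horizontal, toward centre): N sinθ − μN cosθ = mv²/r. Vertically: N cosθ + μN sinθ = mg.
Dividing: v² = r g (sinθ − μcosθ)/(cosθ + μsinθ).
sinθ − μcosθ = 0.4446 − 0.205×0.8957 = 0.2610; cosθ + μsinθ = 0.8957 + 0.205×0.4446 = 0.9869.
v² = 251 × 9.8 × 0.2610/0.9869 = 650.6 m²/s², so v = 25.51 m/s.

25.5 m/s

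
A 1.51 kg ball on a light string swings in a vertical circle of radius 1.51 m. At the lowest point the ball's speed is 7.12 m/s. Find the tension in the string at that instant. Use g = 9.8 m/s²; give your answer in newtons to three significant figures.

At the lowest point, T points up (toward the centre) and the weight mg points down (away from the centre), so the net inward force is T − mg = mv²/r.
T = m(v²/r + g) = 1.51 × ((7.12)²/1.51 + 9.8) = 1.51 × (33.57 + 9.8) = 1.51 × 43.37 = 65.49 N.

65.5 N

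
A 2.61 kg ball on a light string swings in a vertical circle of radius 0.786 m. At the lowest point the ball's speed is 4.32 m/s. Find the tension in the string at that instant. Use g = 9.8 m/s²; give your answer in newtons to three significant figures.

87.5 N

At the lowest point, T points up (toward the centre) and the weight mg points down (away from the centre), so the net inward force is T − mg = mv²/r.
T = m(v²/r + g) = 2.61 × ((4.32)²/0.786 + 9.8) = 2.61 × (23.74 + 9.8) = 2.61 × 33.54 = 87.55 N.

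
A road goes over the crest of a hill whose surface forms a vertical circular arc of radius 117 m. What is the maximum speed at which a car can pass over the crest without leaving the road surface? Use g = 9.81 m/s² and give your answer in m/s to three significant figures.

33.9 m/s

At the crest the centre of the circle is below the car, so the net downward (centripetal) force is mg − N = mv²/r.
The car leaves the road when N → 0, giving v_max = √(g r) = √(9.81 × 117) = 33.88 m/s.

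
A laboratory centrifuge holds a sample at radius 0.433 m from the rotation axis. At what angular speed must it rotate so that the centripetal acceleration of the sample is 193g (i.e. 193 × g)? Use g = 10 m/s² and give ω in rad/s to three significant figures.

66.8 rad/s

Centripetal acceleration a_c = ω²r. Setting ω²r = 193g:
ω = √(193g / r) = √(193 × 10.0 / 0.433) = √4457 = 66.76 rad/s.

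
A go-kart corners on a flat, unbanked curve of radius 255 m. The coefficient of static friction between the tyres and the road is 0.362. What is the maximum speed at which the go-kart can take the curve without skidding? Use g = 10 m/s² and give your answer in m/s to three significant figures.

30.4 m/s

On a flat curve, static friction is the only horizontal force, so it must supply the full centripetal force: μ_s m g = m v²/r.
Mass cancels: v_max = √(μ_s g r) = √(0.362 × 10.0 × 255) = √923.1 = 30.38 m/s.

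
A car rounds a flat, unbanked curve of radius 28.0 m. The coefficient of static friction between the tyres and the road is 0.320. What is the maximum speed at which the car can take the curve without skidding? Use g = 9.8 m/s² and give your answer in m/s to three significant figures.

Friction provides the centripetal force on a flat curve. At maximum speed it is at its limiting value: μ_s m g = m v²/r.
Mass cancels: v_max = √(μ_s g r) = √(0.320 × 9.8 × 28.0) = √87.81 = 9.371 m/s.

9.37 m/s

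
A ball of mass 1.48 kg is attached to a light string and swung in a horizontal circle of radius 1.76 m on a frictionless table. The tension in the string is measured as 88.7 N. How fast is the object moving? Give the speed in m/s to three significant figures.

T = m v²/r ⇒ v = √(T r / m) = √(88.7 × 1.76 / 1.48) = √105.5 = 10.27 m/s.

10.3 m/s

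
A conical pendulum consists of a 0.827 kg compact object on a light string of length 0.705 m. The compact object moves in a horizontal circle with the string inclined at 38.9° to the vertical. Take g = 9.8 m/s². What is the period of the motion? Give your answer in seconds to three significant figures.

1.49 s

r = L sinθ = 0.4427 m. From T sinθ = mω²r and T cosθ = mg: tanθ = ω²r/g, so ω² = g tanθ / r = g/(L cosθ).
ω = √(g/(L cosθ)) = √(9.8/(0.705 × 0.7782)) = √17.86 = 4.226 rad/s.
Period = 2π/ω = 1.487 s.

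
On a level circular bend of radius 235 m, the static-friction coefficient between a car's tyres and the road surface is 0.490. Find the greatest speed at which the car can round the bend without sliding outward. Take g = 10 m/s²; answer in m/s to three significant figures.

The only inward force on a level bend is static friction, so at the limit f_s = μ_s N = μ_s m g = m v²/r.
Mass cancels: v_max = √(μ_s g r) = √(0.490 × 10.0 × 235) = √1152 = 33.93 m/s.

33.9 m/s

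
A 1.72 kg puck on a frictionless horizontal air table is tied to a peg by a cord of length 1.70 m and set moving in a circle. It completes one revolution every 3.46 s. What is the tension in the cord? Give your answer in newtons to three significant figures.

9.64 N

v = 2πr/T = 2π × 1.70/3.46 = 3.087 m/s.
The tension is the only horizontal force, so it supplies the full centripetal force: T = m v²/r = 1.72 × (3.087)²/1.70 = 1.72 × 9.530/1.70 = 9.642 N.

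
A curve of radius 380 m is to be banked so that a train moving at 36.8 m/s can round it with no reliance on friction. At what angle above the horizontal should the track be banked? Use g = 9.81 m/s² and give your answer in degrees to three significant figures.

20.0°

With no friction, the horizontal component of the normal force provides the centripetal force: N sinθ = mv²/r, while N cosθ = mg vertically.
Dividing: tanθ = v²/(r g) = (36.8)²/(380 × 9.81) = 1354/3728 = 0.3633.
θ = arctan(0.3633) = 19.97°.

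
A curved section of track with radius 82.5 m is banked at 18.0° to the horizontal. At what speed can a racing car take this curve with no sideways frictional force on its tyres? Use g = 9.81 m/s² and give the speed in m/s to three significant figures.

16.2 m/s

On a frictionless banked curve, N sinθ = mv²/r and N cosθ = mg, so tanθ = v²/(rg).
v = √(r g tanθ) = √(82.5 × 9.81 × tan 18.0°) = √(82.5 × 9.81 × 0.3249) = √263.0 = 16.22 m/s.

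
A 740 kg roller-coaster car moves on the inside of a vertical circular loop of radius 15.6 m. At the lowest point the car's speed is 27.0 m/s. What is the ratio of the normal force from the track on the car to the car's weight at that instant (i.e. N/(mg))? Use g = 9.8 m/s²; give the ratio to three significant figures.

At the bottom, N − mg = mv²/r, so N = m(v²/r + g) and N/(mg) = v²/(rg) + 1 = (27.0)²/(15.6 × 9.8) + 1 = 4.768 + 1 = 5.768.

5.77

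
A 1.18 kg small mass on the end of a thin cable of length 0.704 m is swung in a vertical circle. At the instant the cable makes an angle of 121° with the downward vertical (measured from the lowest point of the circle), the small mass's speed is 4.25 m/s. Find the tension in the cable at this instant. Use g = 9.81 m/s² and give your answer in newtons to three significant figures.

Take the radial direction toward the centre of the circle as positive. The component of the weight along the string toward the centre is −mg cos φ (φ measured from the bottom), so Newton's second law along the string gives T − mg cos φ = m v²/r.
cos 121° = -0.5150, so T = m(v²/r + g cos φ) = 1.18 × ((4.25)²/0.704 + 9.81 × -0.5150) = 1.18 × (25.66 + (-5.053)) = 1.18 × 20.60 = 24.31 N.

24.3 N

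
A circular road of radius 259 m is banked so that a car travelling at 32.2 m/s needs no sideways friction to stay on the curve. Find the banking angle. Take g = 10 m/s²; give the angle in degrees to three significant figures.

For a frictionless banked turn: horizontally N sinθ = mv²/r and vertically N cosθ = mg.
Dividing: tanθ = v²/(r g) = (32.2)²/(259 × 10.0) = 1037/2590 = 0.4003.
θ = arctan(0.4003) = 21.82°.

21.8°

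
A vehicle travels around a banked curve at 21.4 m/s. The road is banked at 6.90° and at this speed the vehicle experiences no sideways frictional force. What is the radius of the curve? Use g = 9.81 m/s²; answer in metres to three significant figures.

Frictionless banking: tanθ = v²/(rg), so r = v²/(g tanθ).
r = (21.4)²/(9.81 × tan 6.90°) = 458.0/(9.81 × 0.1210) = 458.0/1.187 = 385.8 m.

386 m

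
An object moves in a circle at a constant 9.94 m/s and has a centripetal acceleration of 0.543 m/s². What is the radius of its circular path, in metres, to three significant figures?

a_c = v²/r ⇒ r = v²/a_c = (9.94)²/0.543 = 98.80/0.543 = 182.0 m.

182 m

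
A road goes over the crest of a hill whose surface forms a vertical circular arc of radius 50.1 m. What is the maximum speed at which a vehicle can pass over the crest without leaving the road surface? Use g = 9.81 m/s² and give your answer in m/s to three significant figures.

22.2 m/s

At the crest the centre of the circle is below the vehicle, so the net downward (centripetal) force is mg − N = mv²/r.
The vehicle leaves the road when N → 0, giving v_max = √(g r) = √(9.81 × 50.1) = 22.17 m/s.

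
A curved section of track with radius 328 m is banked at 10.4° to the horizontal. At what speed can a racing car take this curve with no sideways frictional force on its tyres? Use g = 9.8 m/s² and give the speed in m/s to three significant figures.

24.3 m/s

On a frictionless banked curve, N sinθ = mv²/r and N cosθ = mg, so tanθ = v²/(rg).
v = √(r g tanθ) = √(328 × 9.8 × tan 10.4°) = √(328 × 9.8 × 0.1835) = √590.0 = 24.29 m/s.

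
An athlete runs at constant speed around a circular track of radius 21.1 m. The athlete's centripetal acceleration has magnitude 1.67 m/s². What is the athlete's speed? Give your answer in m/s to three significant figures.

5.94 m/s

a_c = v²/r ⇒ v = √(a_c · r) = √(1.67 × 21.1) = √35.24 = 5.936 m/s.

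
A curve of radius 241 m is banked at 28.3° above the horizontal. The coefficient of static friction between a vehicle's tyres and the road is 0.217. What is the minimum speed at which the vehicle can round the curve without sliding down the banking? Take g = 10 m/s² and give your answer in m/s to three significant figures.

26.3 m/s

At the minimum speed, friction acts up the slope at its limiting value f = μN. Radially (horizontal, toward centre): N sinθ − μN cosθ = mv²/r. Vertically: N cosθ + μN sinθ = mg.
Dividing: v² = r g (sinθ − μcosθ)/(cosθ + μsinθ).
sinθ − μcosθ = 0.4741 − 0.217×0.8805 = 0.2830; cosθ + μsinθ = 0.8805 + 0.217×0.4741 = 0.9834.
v² = 241 × 10.0 × 0.2830/0.9834 = 693.6 m²/s², so v = 26.34 m/s.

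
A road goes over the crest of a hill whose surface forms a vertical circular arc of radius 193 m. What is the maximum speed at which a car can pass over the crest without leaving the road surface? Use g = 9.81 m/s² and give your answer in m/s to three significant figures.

At the crest the centre of the circle is below the car, so the net downward (centripetal) force is mg − N = mv²/r.
The car leaves the road when N → 0, giving v_max = √(g r) = √(9.81 × 193) = 43.51 m/s.

43.5 m/s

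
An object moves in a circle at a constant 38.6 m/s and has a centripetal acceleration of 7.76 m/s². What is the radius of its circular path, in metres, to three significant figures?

a_c = v²/r ⇒ r = v²/a_c = (38.6)²/7.76 = 1490/7.76 = 192.0 m.

192 m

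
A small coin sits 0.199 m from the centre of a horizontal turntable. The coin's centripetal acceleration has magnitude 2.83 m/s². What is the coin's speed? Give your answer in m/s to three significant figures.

0.750 m/s

a_c = v²/r ⇒ v = √(a_c · r) = √(2.83 × 0.199) = √0.5632 = 0.7504 m/s.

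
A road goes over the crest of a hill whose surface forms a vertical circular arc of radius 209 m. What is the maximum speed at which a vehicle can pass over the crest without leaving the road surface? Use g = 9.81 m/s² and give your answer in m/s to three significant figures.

45.3 m/s

At the crest the centre of the circle is below the vehicle, so the net downward (centripetal) force is mg − N = mv²/r.
The vehicle leaves the road when N → 0, giving v_max = √(g r) = √(9.81 × 209) = 45.28 m/s.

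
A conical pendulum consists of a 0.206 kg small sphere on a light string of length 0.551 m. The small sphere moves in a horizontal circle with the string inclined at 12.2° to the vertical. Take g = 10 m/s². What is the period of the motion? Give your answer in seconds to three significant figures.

r = L sinθ = 0.1164 m. From T sinθ = mω²r and T cosθ = mg: tanθ = ω²r/g, so ω² = g tanθ / r = g/(L cosθ).
ω = √(g/(L cosθ)) = √(10.0/(0.551 × 0.9774)) = √18.57 = 4.309 rad/s.
Period = 2π/ω = 1.458 s.

1.46 s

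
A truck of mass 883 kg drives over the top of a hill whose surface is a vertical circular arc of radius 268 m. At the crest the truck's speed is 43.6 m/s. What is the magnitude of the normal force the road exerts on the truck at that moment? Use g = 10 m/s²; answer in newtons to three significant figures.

2570 N

At the crest the centripetal acceleration points downward (toward the centre of the arc), so mg − N = mv²/r.
N = m(g − v²/r) = 883 × (10.0 − (43.6)²/268) = 883 × (10.0 − 7.093) = 883 × 2.907 = 2567 N.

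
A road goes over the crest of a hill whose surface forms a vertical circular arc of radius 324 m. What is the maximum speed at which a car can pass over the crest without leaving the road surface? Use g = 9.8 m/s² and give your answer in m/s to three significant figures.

56.3 m/s

At the crest the centre of the circle is below the car, so the net downward (centripetal) force is mg − N = mv²/r.
The car leaves the road when N → 0, giving v_max = √(g r) = √(9.8 × 324) = 56.35 m/s.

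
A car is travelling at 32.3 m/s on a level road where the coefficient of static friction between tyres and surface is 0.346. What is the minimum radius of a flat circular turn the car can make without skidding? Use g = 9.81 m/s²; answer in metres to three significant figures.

At the limit, μ_s m g = m v²/r, so r_min = v²/(μ_s g) = (32.3)²/(0.346 × 9.81) = 1043/3.394 = 307.4 m.

307 m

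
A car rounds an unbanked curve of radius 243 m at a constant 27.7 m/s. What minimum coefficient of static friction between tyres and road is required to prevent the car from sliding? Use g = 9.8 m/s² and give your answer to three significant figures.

Friction provides the centripetal force: μ_s m g = m v²/r, so μ_s = v²/(g r) = (27.70)²/(9.8 × 243) = 767.3/2381 = 0.3222.

0.322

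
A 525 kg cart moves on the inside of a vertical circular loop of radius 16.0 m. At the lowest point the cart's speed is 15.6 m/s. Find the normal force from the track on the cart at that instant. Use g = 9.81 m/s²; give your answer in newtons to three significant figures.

At the lowest point, N points up (toward the centre) and the weight mg points down (away from the centre), so the net inward force is N − mg = mv²/r.
N = m(v²/r + g) = 525 × ((15.6)²/16.0 + 9.81) = 525 × (15.21 + 9.81) = 525 × 25.02 = 13140 N.

13100 N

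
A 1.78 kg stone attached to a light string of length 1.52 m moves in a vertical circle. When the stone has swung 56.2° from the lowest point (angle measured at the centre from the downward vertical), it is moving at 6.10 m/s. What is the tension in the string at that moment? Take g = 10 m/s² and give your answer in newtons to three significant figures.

53.5 N

Take the radial direction toward the centre of the circle as positive. The component of the weight along the string toward the centre is −mg cos φ (φ measured from the bottom), so Newton's second law along the string gives T − mg cos φ = m v²/r.
cos 56.2° = 0.5563, so T = m(v²/r + g cos φ) = 1.78 × ((6.10)²/1.52 + 10.0 × 0.5563) = 1.78 × (24.48 + (5.563)) = 1.78 × 30.04 = 53.48 N.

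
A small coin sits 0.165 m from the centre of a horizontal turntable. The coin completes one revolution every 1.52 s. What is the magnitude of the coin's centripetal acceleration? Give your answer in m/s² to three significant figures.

v = 2πr/T = 2π × 0.165/1.52 = 0.6821 m/s.
a_c = v²/r = (0.6821)²/0.165 = 0.4652/0.165 = 2.819 m/s².

2.82 m/s²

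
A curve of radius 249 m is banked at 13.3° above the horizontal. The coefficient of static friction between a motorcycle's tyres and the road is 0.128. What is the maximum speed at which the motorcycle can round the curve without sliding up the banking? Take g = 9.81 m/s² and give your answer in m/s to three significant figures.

30.3 m/s

At the maximum speed, friction acts down the slope at its limiting value f = μN. Radially (horizontal, toward centre): N sinθ + μN cosθ = mv²/r. Vertically: N cosθ − μN sinθ = mg.
Dividing: v² = r g (sinθ + μcosθ)/(cosθ − μsinθ).
sinθ + μcosθ = 0.2300 + 0.128×0.9732 = 0.3546; cosθ − μsinθ = 0.9732 − 0.128×0.2300 = 0.9437.
v² = 249 × 9.81 × 0.3546/0.9437 = 917.9 m²/s², so v = 30.30 m/s.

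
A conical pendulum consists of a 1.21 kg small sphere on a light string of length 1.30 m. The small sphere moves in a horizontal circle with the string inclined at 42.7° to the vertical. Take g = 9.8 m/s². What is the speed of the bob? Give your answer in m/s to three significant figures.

The radius of the circle is r = L sinθ = 1.30 × sin 42.7° = 0.8816 m.
Horizontally T sinθ = mv²/r and vertically T cosθ = mg, so tanθ = v²/(rg).
v = √(r g tanθ) = √(0.8816 × 9.8 × 0.9228) = √7.973 = 2.824 m/s.

2.82 m/s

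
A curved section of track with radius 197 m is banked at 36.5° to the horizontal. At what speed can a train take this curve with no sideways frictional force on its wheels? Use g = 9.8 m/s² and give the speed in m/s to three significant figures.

37.8 m/s

On a frictionless banked curve, N sinθ = mv²/r and N cosθ = mg, so tanθ = v²/(rg).
v = √(r g tanθ) = √(197 × 9.8 × tan 36.5°) = √(197 × 9.8 × 0.7400) = √1429 = 37.80 m/s.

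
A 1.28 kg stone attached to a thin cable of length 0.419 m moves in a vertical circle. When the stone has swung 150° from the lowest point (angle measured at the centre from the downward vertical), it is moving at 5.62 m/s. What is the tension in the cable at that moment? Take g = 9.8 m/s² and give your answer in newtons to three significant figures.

Take the radial direction toward the centre of the circle as positive. The component of the weight along the string toward the centre is −mg cos φ (φ measured from the bottom), so Newton's second law along the string gives T − mg cos φ = m v²/r.
cos 150° = -0.8660, so T = m(v²/r + g cos φ) = 1.28 × ((5.62)²/0.419 + 9.8 × -0.8660) = 1.28 × (75.38 + (-8.487)) = 1.28 × 66.89 = 85.62 N.

85.6 N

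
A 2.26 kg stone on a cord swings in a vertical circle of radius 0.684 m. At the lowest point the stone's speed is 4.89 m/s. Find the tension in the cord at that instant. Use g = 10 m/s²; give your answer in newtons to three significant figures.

102 N

At the lowest point, T points up (toward the centre) and the weight mg points down (away from the centre), so the net inward force is T − mg = mv²/r.
T = m(v²/r + g) = 2.26 × ((4.89)²/0.684 + 10.0) = 2.26 × (34.96 + 10.0) = 2.26 × 44.96 = 101.6 N.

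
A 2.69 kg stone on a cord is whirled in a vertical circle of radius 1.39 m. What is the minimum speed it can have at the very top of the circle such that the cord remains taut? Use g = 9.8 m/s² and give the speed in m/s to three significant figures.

At the highest point the centre is directly below, so both the weight and T act inward: T + mg = mv²/r.
At minimum speed T → 0, so mg = mv_min²/r ⇒ v_min = √(g r) = √(9.8 × 1.39) = 3.691 m/s.

3.69 m/s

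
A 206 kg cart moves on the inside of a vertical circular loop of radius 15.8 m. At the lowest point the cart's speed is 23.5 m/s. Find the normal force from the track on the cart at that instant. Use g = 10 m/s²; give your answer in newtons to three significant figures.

At the lowest point, N points up (toward the centre) and the weight mg points down (away from the centre), so the net inward force is N − mg = mv²/r.
N = m(v²/r + g) = 206 × ((23.5)²/15.8 + 10.0) = 206 × (34.95 + 10.0) = 206 × 44.95 = 9260 N.

9260 N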